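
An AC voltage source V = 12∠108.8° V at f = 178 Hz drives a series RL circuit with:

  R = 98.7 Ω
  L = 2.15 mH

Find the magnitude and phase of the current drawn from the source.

Step 1 — Angular frequency: ω = 2π·f = 2π·178 = 1118 rad/s.
Step 2 — Component impedances:
  R: Z = R = 98.7 Ω
  L: Z = jωL = j·1118·0.00215 = 0 + j2.405 Ω
Step 3 — Series combination: Z_total = R + L = 98.7 + j2.405 Ω = 98.73∠1.4° Ω.
Step 4 — Source phasor: V = 12∠108.8° V = -3.867 + j11.36 V.
Step 5 — Ohm's law: I = V / Z_total = (-3.867 + j11.36) / (98.7 + j2.405) = -0.03636 + j0.116 A.
Step 6 — Convert to polar: |I| = 0.1215 A, ∠I = 107.4°.

I = 0.1215∠107.4° A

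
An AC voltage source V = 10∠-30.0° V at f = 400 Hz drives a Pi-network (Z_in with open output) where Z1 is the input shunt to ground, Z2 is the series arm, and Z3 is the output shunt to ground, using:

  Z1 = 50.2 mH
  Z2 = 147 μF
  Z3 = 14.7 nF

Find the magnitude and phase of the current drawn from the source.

Step 1 — Angular frequency: ω = 2π·f = 2π·400 = 2513 rad/s.
Step 2 — Component impedances:
  Z1: Z = jωL = j·2513·0.0502 = 0 + j126.2 Ω
  Z2: Z = 1/(jωC) = -j/(ω·C) = 0 - j2.707 Ω
  Z3: Z = 1/(jωC) = -j/(ω·C) = 0 - j2.707e+04 Ω
Step 3 — With open output, the series arm Z2 and the output shunt Z3 appear in series to ground: Z2 + Z3 = 0 - j2.707e+04 Ω.
Step 4 — Parallel with input shunt Z1: Z_in = Z1 || (Z2 + Z3) = 0 + j126.8 Ω = 126.8∠90.0° Ω.
Step 5 — Source phasor: V = 10∠-30.0° V = 8.66 - j5 V.
Step 6 — Ohm's law: I = V / Z_total = (8.66 - j5) / (0 + j126.8) = -0.03945 - j0.06832 A.
Step 7 — Convert to polar: |I| = 0.07889 A, ∠I = -120.0°.

I = 0.07889∠-120.0° A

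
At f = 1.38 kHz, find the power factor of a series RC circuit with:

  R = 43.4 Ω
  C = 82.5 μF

Step 1 — Angular frequency: ω = 2π·f = 2π·1380 = 8671 rad/s.
Step 2 — Component impedances:
  R: Z = R = 43.4 Ω
  C: Z = 1/(jωC) = -j/(ω·C) = 0 - j1.398 Ω
Step 3 — Series combination: Z_total = R + C = 43.4 - j1.398 Ω = 43.42∠-1.8° Ω.
Step 4 — Power factor: PF = cos(φ) = Re(Z)/|Z| = 43.4/43.42 = 0.9995.
Step 5 — Type: Im(Z) = -1.398 ⇒ leading (phase φ = -1.8°).

PF = 0.9995 (leading, φ = -1.8°)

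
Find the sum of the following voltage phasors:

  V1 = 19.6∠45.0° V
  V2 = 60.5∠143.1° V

Step 1 — Convert each phasor to rectangular form:
  V1 = 19.6·(cos(45.0°) + j·sin(45.0°)) = 13.86 + j13.86 V
  V2 = 60.5·(cos(143.1°) + j·sin(143.1°)) = -48.38 + j36.33 V
Step 2 — Sum components: V_total = -34.52 + j50.18 V.
Step 3 — Convert to polar: |V_total| = 60.91 V, ∠V_total = 124.5°.

V_total = 60.91∠124.5° V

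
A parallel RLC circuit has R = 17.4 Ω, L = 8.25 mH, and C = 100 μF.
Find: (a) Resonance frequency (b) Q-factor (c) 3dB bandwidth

Step 1 — Resonance: ω₀ = 1/√(LC) = 1/√(0.00825·0.0001) = 1101 rad/s.
Step 2 — f₀ = ω₀/(2π) = 175.2 Hz.
Step 3 — Parallel Q: Q = R/(ω₀L) = 17.4/(1101·0.00825) = 1.916.
Step 4 — Bandwidth: Δω = ω₀/Q = 574.7 rad/s; BW = Δω/(2π) = 91.47 Hz.

(a) f₀ = 175.2 Hz  (b) Q = 1.916  (c) BW = 91.47 Hz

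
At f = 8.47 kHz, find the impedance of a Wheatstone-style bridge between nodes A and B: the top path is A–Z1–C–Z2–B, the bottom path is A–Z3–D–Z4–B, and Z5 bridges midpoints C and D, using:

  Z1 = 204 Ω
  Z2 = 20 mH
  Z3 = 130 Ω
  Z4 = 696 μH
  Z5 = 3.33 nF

Step 1 — Angular frequency: ω = 2π·f = 2π·8470 = 5.322e+04 rad/s.
Step 2 — Component impedances:
  Z1: Z = R = 204 Ω
  Z2: Z = jωL = j·5.322e+04·0.02 = 0 + j1064 Ω
  Z3: Z = R = 130 Ω
  Z4: Z = jωL = j·5.322e+04·0.000696 = 0 + j37.04 Ω
  Z5: Z = 1/(jωC) = -j/(ω·C) = 0 - j5643 Ω
Step 3 — Bridge requires nodal analysis (the Z5 bridge couples midpoints C and D, so the two paths cannot be reduced to a simple series/parallel combination). Setting node B to ground and injecting 1 A at node A, the 3-node admittance system at A, C, D solves to V_A = Z_AB = 119.3 + j45.52 Ω = 127.7∠20.9° Ω.

Z = 119.3 + j45.52 Ω = 127.7∠20.9° Ω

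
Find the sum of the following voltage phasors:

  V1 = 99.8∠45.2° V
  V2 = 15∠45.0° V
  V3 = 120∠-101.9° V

Step 1 — Convert each phasor to rectangular form:
  V1 = 99.8·(cos(45.2°) + j·sin(45.2°)) = 70.32 + j70.82 V
  V2 = 15·(cos(45.0°) + j·sin(45.0°)) = 10.61 + j10.61 V
  V3 = 120·(cos(-101.9°) + j·sin(-101.9°)) = -24.74 - j117.4 V
Step 2 — Sum components: V_total = 56.18 - j36 V.
Step 3 — Convert to polar: |V_total| = 66.73 V, ∠V_total = -32.6°.

V_total = 66.73∠-32.6° V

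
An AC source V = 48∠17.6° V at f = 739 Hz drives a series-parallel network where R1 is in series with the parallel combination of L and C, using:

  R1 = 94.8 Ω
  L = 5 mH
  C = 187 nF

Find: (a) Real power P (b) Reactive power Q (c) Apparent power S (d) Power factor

Step 1 — Angular frequency: ω = 2π·f = 2π·739 = 4643 rad/s.
Step 2 — Component impedances:
  R1: Z = R = 94.8 Ω
  L: Z = jωL = j·4643·0.005 = 0 + j23.22 Ω
  C: Z = 1/(jωC) = -j/(ω·C) = 0 - j1152 Ω
Step 3 — Parallel branch: L || C = 1/(1/L + 1/C) = 0 + j23.69 Ω.
Step 4 — Series with R1: Z_total = R1 + (L || C) = 94.8 + j23.69 Ω = 97.72∠14.0° Ω.
Step 5 — Source phasor: V = 48∠17.6° V = 45.75 + j14.51 V.
Step 6 — Current: I = V / Z = 0.4903 + j0.03056 A = 0.4912∠3.6° A.
Step 7 — Complex power: S = V·I* = 22.87 + j5.717 VA.
Step 8 — Real power: P = Re(S) = 22.87 W.
Step 9 — Reactive power: Q = Im(S) = 5.717 VAR.
Step 10 — Apparent power: |S| = 23.58 VA.
Step 11 — Power factor: PF = P/|S| = 0.9702 (lagging).

(a) P = 22.87 W  (b) Q = 5.717 VAR  (c) S = 23.58 VA  (d) PF = 0.9702 (lagging)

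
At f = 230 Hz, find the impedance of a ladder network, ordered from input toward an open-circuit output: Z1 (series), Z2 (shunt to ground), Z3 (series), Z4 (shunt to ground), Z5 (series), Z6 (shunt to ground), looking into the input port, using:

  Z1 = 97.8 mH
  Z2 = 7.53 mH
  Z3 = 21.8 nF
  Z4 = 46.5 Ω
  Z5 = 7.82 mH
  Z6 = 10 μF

Step 1 — Angular frequency: ω = 2π·f = 2π·230 = 1445 rad/s.
Step 2 — Component impedances:
  Z1: Z = jωL = j·1445·0.0978 = 0 + j141.3 Ω
  Z2: Z = jωL = j·1445·0.00753 = 0 + j10.88 Ω
  Z3: Z = 1/(jωC) = -j/(ω·C) = 0 - j3.174e+04 Ω
  Z4: Z = R = 46.5 Ω
  Z5: Z = jωL = j·1445·0.00782 = 0 + j11.3 Ω
  Z6: Z = 1/(jωC) = -j/(ω·C) = 0 - j69.2 Ω
Step 3 — Ladder network (open output): work backward from the far end, alternating series and parallel combinations. Z_in = 3.32e-06 + j152.2 Ω = 152.2∠90.0° Ω.

Z = 3.32e-06 + j152.2 Ω = 152.2∠90.0° Ω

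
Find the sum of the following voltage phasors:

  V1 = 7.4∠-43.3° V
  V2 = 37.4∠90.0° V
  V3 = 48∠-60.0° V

Step 1 — Convert each phasor to rectangular form:
  V1 = 7.4·(cos(-43.3°) + j·sin(-43.3°)) = 5.386 - j5.075 V
  V2 = 37.4·(cos(90.0°) + j·sin(90.0°)) = 0 + j37.4 V
  V3 = 48·(cos(-60.0°) + j·sin(-60.0°)) = 24 - j41.57 V
Step 2 — Sum components: V_total = 29.39 - j9.244 V.
Step 3 — Convert to polar: |V_total| = 30.81 V, ∠V_total = -17.5°.

V_total = 30.81∠-17.5° V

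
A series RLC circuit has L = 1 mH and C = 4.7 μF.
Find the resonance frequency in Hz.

Step 1 — Resonance condition Im(Z)=0 gives ω₀ = 1/√(LC).
Step 2 — ω₀ = 1/√(0.001·4.7e-06) = 1.459e+04 rad/s.
Step 3 — f₀ = ω₀/(2π) = 2322 Hz.

f₀ = 2322 Hz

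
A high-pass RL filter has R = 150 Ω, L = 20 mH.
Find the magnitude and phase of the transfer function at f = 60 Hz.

Step 1 — Angular frequency: ω = 2π·60 = 377 rad/s.
Step 2 — Transfer function: H(jω) = jωL/(R + jωL).
Step 3 — Numerator jωL = j·7.54; denominator R + jωL = 150 + j7.54.
Step 4 — H = 0.00252 + j0.05014.
Step 5 — Magnitude: |H| = 0.0502 (-26.0 dB); phase: φ = 87.1°.

|H| = 0.0502 (-26.0 dB), φ = 87.1°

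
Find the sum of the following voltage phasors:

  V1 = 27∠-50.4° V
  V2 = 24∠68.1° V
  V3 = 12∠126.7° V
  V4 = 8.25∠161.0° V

Step 1 — Convert each phasor to rectangular form:
  V1 = 27·(cos(-50.4°) + j·sin(-50.4°)) = 17.21 - j20.8 V
  V2 = 24·(cos(68.1°) + j·sin(68.1°)) = 8.952 + j22.27 V
  V3 = 12·(cos(126.7°) + j·sin(126.7°)) = -7.172 + j9.621 V
  V4 = 8.25·(cos(161.0°) + j·sin(161.0°)) = -7.801 + j2.686 V
Step 2 — Sum components: V_total = 11.19 + j13.77 V.
Step 3 — Convert to polar: |V_total| = 17.74 V, ∠V_total = 50.9°.

V_total = 17.74∠50.9° V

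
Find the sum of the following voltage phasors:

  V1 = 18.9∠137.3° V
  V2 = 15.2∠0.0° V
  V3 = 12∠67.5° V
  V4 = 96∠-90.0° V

Step 1 — Convert each phasor to rectangular form:
  V1 = 18.9·(cos(137.3°) + j·sin(137.3°)) = -13.89 + j12.82 V
  V2 = 15.2·(cos(0.0°) + j·sin(0.0°)) = 15.2 V
  V3 = 12·(cos(67.5°) + j·sin(67.5°)) = 4.592 + j11.09 V
  V4 = 96·(cos(-90.0°) + j·sin(-90.0°)) = 0 - j96 V
Step 2 — Sum components: V_total = 5.902 - j72.1 V.
Step 3 — Convert to polar: |V_total| = 72.34 V, ∠V_total = -85.3°.

V_total = 72.34∠-85.3° V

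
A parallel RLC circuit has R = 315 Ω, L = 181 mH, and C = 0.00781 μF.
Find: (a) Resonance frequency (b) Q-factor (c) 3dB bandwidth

Step 1 — Resonance: ω₀ = 1/√(LC) = 1/√(0.181·7.81e-09) = 2.66e+04 rad/s.
Step 2 — f₀ = ω₀/(2π) = 4233 Hz.
Step 3 — Parallel Q: Q = R/(ω₀L) = 315/(2.66e+04·0.181) = 0.06543.
Step 4 — Bandwidth: Δω = ω₀/Q = 4.065e+05 rad/s; BW = Δω/(2π) = 6.469e+04 Hz.

(a) f₀ = 4233 Hz  (b) Q = 0.06543  (c) BW = 6.469e+04 Hz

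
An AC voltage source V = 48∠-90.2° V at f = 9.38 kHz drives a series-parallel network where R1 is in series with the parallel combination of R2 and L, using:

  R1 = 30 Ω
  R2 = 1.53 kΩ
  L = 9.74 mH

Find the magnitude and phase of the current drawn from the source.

Step 1 — Angular frequency: ω = 2π·f = 2π·9380 = 5.894e+04 rad/s.
Step 2 — Component impedances:
  R1: Z = R = 30 Ω
  R2: Z = R = 1530 Ω
  L: Z = jωL = j·5.894e+04·0.00974 = 0 + j574 Ω
Step 3 — Parallel branch: R2 || L = 1/(1/R2 + 1/L) = 188.8 + j503.2 Ω.
Step 4 — Series with R1: Z_total = R1 + (R2 || L) = 218.8 + j503.2 Ω = 548.7∠66.5° Ω.
Step 5 — Source phasor: V = 48∠-90.2° V = -0.1676 - j48 V.
Step 6 — Ohm's law: I = V / Z_total = (-0.1676 - j48) / (218.8 + j503.2) = -0.08034 - j0.0346 A.
Step 7 — Convert to polar: |I| = 0.08748 A, ∠I = -156.7°.

I = 0.08748∠-156.7° A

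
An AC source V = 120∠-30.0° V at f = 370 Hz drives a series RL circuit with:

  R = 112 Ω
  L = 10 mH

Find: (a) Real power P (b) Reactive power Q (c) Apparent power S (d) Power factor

Step 1 — Angular frequency: ω = 2π·f = 2π·370 = 2325 rad/s.
Step 2 — Component impedances:
  R: Z = R = 112 Ω
  L: Z = jωL = j·2325·0.01 = 0 + j23.25 Ω
Step 3 — Series combination: Z_total = R + L = 112 + j23.25 Ω = 114.4∠11.7° Ω.
Step 4 — Source phasor: V = 120∠-30.0° V = 103.9 - j60 V.
Step 5 — Current: I = V / Z = 0.783 - j0.6982 A = 1.049∠-41.7° A.
Step 6 — Complex power: S = V·I* = 123.3 + j25.59 VA.
Step 7 — Real power: P = Re(S) = 123.3 W.
Step 8 — Reactive power: Q = Im(S) = 25.59 VAR.
Step 9 — Apparent power: |S| = 125.9 VA.
Step 10 — Power factor: PF = P/|S| = 0.9791 (lagging).

(a) P = 123.3 W  (b) Q = 25.59 VAR  (c) S = 125.9 VA  (d) PF = 0.9791 (lagging)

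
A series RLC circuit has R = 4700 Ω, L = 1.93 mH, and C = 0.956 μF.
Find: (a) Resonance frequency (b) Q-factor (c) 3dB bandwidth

Step 1 — Resonance: ω₀ = 1/√(LC) = 1/√(0.00193·9.56e-07) = 2.328e+04 rad/s.
Step 2 — f₀ = ω₀/(2π) = 3705 Hz.
Step 3 — Series Q: Q = ω₀L/R = 2.328e+04·0.00193/4700 = 0.00956.
Step 4 — Bandwidth: Δω = ω₀/Q = 2.435e+06 rad/s; BW = Δω/(2π) = 3.876e+05 Hz.

(a) f₀ = 3705 Hz  (b) Q = 0.00956  (c) BW = 3.876e+05 Hz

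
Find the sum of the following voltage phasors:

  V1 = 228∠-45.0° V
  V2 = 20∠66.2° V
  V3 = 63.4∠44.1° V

Step 1 — Convert each phasor to rectangular form:
  V1 = 228·(cos(-45.0°) + j·sin(-45.0°)) = 161.2 - j161.2 V
  V2 = 20·(cos(66.2°) + j·sin(66.2°)) = 8.071 + j18.3 V
  V3 = 63.4·(cos(44.1°) + j·sin(44.1°)) = 45.53 + j44.12 V
Step 2 — Sum components: V_total = 214.8 - j98.8 V.
Step 3 — Convert to polar: |V_total| = 236.5 V, ∠V_total = -24.7°.

V_total = 236.5∠-24.7° V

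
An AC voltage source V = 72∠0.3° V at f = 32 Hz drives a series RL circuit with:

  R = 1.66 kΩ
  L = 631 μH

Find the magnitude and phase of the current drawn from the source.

Step 1 — Angular frequency: ω = 2π·f = 2π·32 = 201.1 rad/s.
Step 2 — Component impedances:
  R: Z = R = 1660 Ω
  L: Z = jωL = j·201.1·0.000631 = 0 + j0.1269 Ω
Step 3 — Series combination: Z_total = R + L = 1660 + j0.1269 Ω = 1660∠0.0° Ω.
Step 4 — Source phasor: V = 72∠0.3° V = 72 + j0.377 V.
Step 5 — Ohm's law: I = V / Z_total = (72 + j0.377) / (1660 + j0.1269) = 0.04337 + j0.0002238 A.
Step 6 — Convert to polar: |I| = 0.04337 A, ∠I = 0.3°.

I = 0.04337∠0.3° A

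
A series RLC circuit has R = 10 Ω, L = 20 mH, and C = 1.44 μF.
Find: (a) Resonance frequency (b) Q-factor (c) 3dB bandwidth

Step 1 — Resonance: ω₀ = 1/√(LC) = 1/√(0.02·1.44e-06) = 5893 rad/s.
Step 2 — f₀ = ω₀/(2π) = 937.8 Hz.
Step 3 — Series Q: Q = ω₀L/R = 5893·0.02/10 = 11.79.
Step 4 — Bandwidth: Δω = ω₀/Q = 500 rad/s; BW = Δω/(2π) = 79.58 Hz.

(a) f₀ = 937.8 Hz  (b) Q = 11.79  (c) BW = 79.58 Hz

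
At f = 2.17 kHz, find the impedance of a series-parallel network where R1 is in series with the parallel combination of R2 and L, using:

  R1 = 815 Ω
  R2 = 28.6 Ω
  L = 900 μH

Step 1 — Angular frequency: ω = 2π·f = 2π·2170 = 1.363e+04 rad/s.
Step 2 — Component impedances:
  R1: Z = R = 815 Ω
  R2: Z = R = 28.6 Ω
  L: Z = jωL = j·1.363e+04·0.0009 = 0 + j12.27 Ω
Step 3 — Parallel branch: R2 || L = 1/(1/R2 + 1/L) = 4.446 + j10.36 Ω.
Step 4 — Series with R1: Z_total = R1 + (R2 || L) = 819.4 + j10.36 Ω = 819.5∠0.7° Ω.

Z = 819.4 + j10.36 Ω = 819.5∠0.7° Ω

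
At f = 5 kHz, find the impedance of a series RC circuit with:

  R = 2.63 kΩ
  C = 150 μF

Step 1 — Angular frequency: ω = 2π·f = 2π·5000 = 3.142e+04 rad/s.
Step 2 — Component impedances:
  R: Z = R = 2630 Ω
  C: Z = 1/(jωC) = -j/(ω·C) = 0 - j0.2122 Ω
Step 3 — Series combination: Z_total = R + C = 2630 - j0.2122 Ω = 2630∠-0.0° Ω.

Z = 2630 - j0.2122 Ω = 2630∠-0.0° Ω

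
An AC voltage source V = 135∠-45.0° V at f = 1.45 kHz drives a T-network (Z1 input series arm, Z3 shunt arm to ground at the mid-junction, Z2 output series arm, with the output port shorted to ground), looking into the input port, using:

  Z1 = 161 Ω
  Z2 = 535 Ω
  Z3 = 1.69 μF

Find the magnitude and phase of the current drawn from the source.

Step 1 — Angular frequency: ω = 2π·f = 2π·1450 = 9111 rad/s.
Step 2 — Component impedances:
  Z1: Z = R = 161 Ω
  Z2: Z = R = 535 Ω
  Z3: Z = 1/(jωC) = -j/(ω·C) = 0 - j64.95 Ω
Step 3 — With the output port shorted to ground, the output series arm Z2 runs from the junction to ground; the shunt arm Z3 also runs from the junction to ground. They appear in parallel: Z3 || Z2 = 7.77 - j64 Ω.
Step 4 — Series with input arm Z1: Z_in = Z1 + (Z3 || Z2) = 168.8 - j64 Ω = 180.5∠-20.8° Ω.
Step 5 — Source phasor: V = 135∠-45.0° V = 95.46 - j95.46 V.
Step 6 — Ohm's law: I = V / Z_total = (95.46 - j95.46) / (168.8 - j64) = 0.682 - j0.307 A.
Step 7 — Convert to polar: |I| = 0.7479 A, ∠I = -24.2°.

I = 0.7479∠-24.2° A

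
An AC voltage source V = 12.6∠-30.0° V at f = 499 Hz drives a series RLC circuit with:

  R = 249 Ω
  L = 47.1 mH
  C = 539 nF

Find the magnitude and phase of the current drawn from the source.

Step 1 — Angular frequency: ω = 2π·f = 2π·499 = 3135 rad/s.
Step 2 — Component impedances:
  R: Z = R = 249 Ω
  L: Z = jωL = j·3135·0.0471 = 0 + j147.7 Ω
  C: Z = 1/(jωC) = -j/(ω·C) = 0 - j591.7 Ω
Step 3 — Series combination: Z_total = R + L + C = 249 - j444.1 Ω = 509.1∠-60.7° Ω.
Step 4 — Source phasor: V = 12.6∠-30.0° V = 10.91 - j6.3 V.
Step 5 — Ohm's law: I = V / Z_total = (10.91 - j6.3) / (249 - j444.1) = 0.02128 + j0.01264 A.
Step 6 — Convert to polar: |I| = 0.02475 A, ∠I = 30.7°.

I = 0.02475∠30.7° A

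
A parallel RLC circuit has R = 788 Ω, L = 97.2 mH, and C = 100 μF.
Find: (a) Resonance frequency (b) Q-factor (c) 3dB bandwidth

Step 1 — Resonance: ω₀ = 1/√(LC) = 1/√(0.0972·0.0001) = 320.8 rad/s.
Step 2 — f₀ = ω₀/(2π) = 51.05 Hz.
Step 3 — Parallel Q: Q = R/(ω₀L) = 788/(320.8·0.0972) = 25.28.
Step 4 — Bandwidth: Δω = ω₀/Q = 12.69 rad/s; BW = Δω/(2π) = 2.02 Hz.

(a) f₀ = 51.05 Hz  (b) Q = 25.28  (c) BW = 2.02 Hz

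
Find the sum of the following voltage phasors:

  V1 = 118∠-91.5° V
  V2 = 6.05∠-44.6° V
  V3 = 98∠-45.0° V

Step 1 — Convert each phasor to rectangular form:
  V1 = 118·(cos(-91.5°) + j·sin(-91.5°)) = -3.089 - j118 V
  V2 = 6.05·(cos(-44.6°) + j·sin(-44.6°)) = 4.308 - j4.248 V
  V3 = 98·(cos(-45.0°) + j·sin(-45.0°)) = 69.3 - j69.3 V
Step 2 — Sum components: V_total = 70.52 - j191.5 V.
Step 3 — Convert to polar: |V_total| = 204.1 V, ∠V_total = -69.8°.

V_total = 204.1∠-69.8° V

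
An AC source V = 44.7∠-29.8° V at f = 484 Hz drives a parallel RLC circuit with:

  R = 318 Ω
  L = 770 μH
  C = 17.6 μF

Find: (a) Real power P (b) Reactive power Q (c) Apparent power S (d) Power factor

Step 1 — Angular frequency: ω = 2π·f = 2π·484 = 3041 rad/s.
Step 2 — Component impedances:
  R: Z = R = 318 Ω
  L: Z = jωL = j·3041·0.00077 = 0 + j2.342 Ω
  C: Z = 1/(jωC) = -j/(ω·C) = 0 - j18.68 Ω
Step 3 — Parallel combination: 1/Z_total = 1/R + 1/L + 1/C; Z_total = 0.02254 + j2.677 Ω = 2.677∠89.5° Ω.
Step 4 — Source phasor: V = 44.7∠-29.8° V = 38.79 - j22.21 V.
Step 5 — Current: I = V / Z = -8.176 - j14.56 A = 16.7∠-119.3° A.
Step 6 — Complex power: S = V·I* = 6.283 + j746.4 VA.
Step 7 — Real power: P = Re(S) = 6.283 W.
Step 8 — Reactive power: Q = Im(S) = 746.4 VAR.
Step 9 — Apparent power: |S| = 746.4 VA.
Step 10 — Power factor: PF = P/|S| = 0.008418 (lagging).

(a) P = 6.283 W  (b) Q = 746.4 VAR  (c) S = 746.4 VA  (d) PF = 0.008418 (lagging)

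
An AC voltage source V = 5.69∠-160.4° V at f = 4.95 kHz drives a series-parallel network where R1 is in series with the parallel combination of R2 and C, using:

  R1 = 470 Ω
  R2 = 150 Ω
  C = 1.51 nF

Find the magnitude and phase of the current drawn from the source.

Step 1 — Angular frequency: ω = 2π·f = 2π·4950 = 3.11e+04 rad/s.
Step 2 — Component impedances:
  R1: Z = R = 470 Ω
  R2: Z = R = 150 Ω
  C: Z = 1/(jωC) = -j/(ω·C) = 0 - j2.129e+04 Ω
Step 3 — Parallel branch: R2 || C = 1/(1/R2 + 1/C) = 150 - j1.057 Ω.
Step 4 — Series with R1: Z_total = R1 + (R2 || C) = 620 - j1.057 Ω = 620∠-0.1° Ω.
Step 5 — Source phasor: V = 5.69∠-160.4° V = -5.36 - j1.909 V.
Step 6 — Ohm's law: I = V / Z_total = (-5.36 - j1.909) / (620 - j1.057) = -0.00864 - j0.003093 A.
Step 7 — Convert to polar: |I| = 0.009178 A, ∠I = -160.3°.

I = 0.009178∠-160.3° A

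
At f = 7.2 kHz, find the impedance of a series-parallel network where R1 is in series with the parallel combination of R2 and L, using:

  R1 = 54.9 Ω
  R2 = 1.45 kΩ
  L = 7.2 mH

Step 1 — Angular frequency: ω = 2π·f = 2π·7200 = 4.524e+04 rad/s.
Step 2 — Component impedances:
  R1: Z = R = 54.9 Ω
  R2: Z = R = 1450 Ω
  L: Z = jωL = j·4.524e+04·0.0072 = 0 + j325.7 Ω
Step 3 — Parallel branch: R2 || L = 1/(1/R2 + 1/L) = 69.65 + j310.1 Ω.
Step 4 — Series with R1: Z_total = R1 + (R2 || L) = 124.6 + j310.1 Ω = 334.2∠68.1° Ω.

Z = 124.6 + j310.1 Ω = 334.2∠68.1° Ω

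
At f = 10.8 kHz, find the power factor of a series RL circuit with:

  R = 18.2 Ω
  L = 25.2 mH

Step 1 — Angular frequency: ω = 2π·f = 2π·1.08e+04 = 6.786e+04 rad/s.
Step 2 — Component impedances:
  R: Z = R = 18.2 Ω
  L: Z = jωL = j·6.786e+04·0.0252 = 0 + j1710 Ω
Step 3 — Series combination: Z_total = R + L = 18.2 + j1710 Ω = 1710∠89.4° Ω.
Step 4 — Power factor: PF = cos(φ) = Re(Z)/|Z| = 18.2/1710 = 0.01064.
Step 5 — Type: Im(Z) = 1710 ⇒ lagging (phase φ = 89.4°).

PF = 0.01064 (lagging, φ = 89.4°)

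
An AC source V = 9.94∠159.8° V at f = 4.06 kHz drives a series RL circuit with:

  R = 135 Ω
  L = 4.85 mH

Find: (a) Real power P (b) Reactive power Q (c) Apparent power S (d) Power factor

Step 1 — Angular frequency: ω = 2π·f = 2π·4060 = 2.551e+04 rad/s.
Step 2 — Component impedances:
  R: Z = R = 135 Ω
  L: Z = jωL = j·2.551e+04·0.00485 = 0 + j123.7 Ω
Step 3 — Series combination: Z_total = R + L = 135 + j123.7 Ω = 183.1∠42.5° Ω.
Step 4 — Source phasor: V = 9.94∠159.8° V = -9.329 + j3.432 V.
Step 5 — Current: I = V / Z = -0.02489 + j0.04824 A = 0.05428∠117.3° A.
Step 6 — Complex power: S = V·I* = 0.3978 + j0.3646 VA.
Step 7 — Real power: P = Re(S) = 0.3978 W.
Step 8 — Reactive power: Q = Im(S) = 0.3646 VAR.
Step 9 — Apparent power: |S| = 0.5396 VA.
Step 10 — Power factor: PF = P/|S| = 0.7372 (lagging).

(a) P = 0.3978 W  (b) Q = 0.3646 VAR  (c) S = 0.5396 VA  (d) PF = 0.7372 (lagging)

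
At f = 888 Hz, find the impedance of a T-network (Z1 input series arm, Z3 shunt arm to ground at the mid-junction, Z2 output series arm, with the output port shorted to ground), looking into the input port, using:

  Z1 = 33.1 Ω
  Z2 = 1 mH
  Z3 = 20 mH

Step 1 — Angular frequency: ω = 2π·f = 2π·888 = 5579 rad/s.
Step 2 — Component impedances:
  Z1: Z = R = 33.1 Ω
  Z2: Z = jωL = j·5579·0.001 = 0 + j5.579 Ω
  Z3: Z = jωL = j·5579·0.02 = 0 + j111.6 Ω
Step 3 — With the output port shorted to ground, the output series arm Z2 runs from the junction to ground; the shunt arm Z3 also runs from the junction to ground. They appear in parallel: Z3 || Z2 = 0 + j5.314 Ω.
Step 4 — Series with input arm Z1: Z_in = Z1 + (Z3 || Z2) = 33.1 + j5.314 Ω = 33.52∠9.1° Ω.

Z = 33.1 + j5.314 Ω = 33.52∠9.1° Ω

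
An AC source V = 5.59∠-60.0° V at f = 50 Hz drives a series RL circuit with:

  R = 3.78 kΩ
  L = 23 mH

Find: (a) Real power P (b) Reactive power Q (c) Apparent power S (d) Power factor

Step 1 — Angular frequency: ω = 2π·f = 2π·50 = 314.2 rad/s.
Step 2 — Component impedances:
  R: Z = R = 3780 Ω
  L: Z = jωL = j·314.2·0.023 = 0 + j7.226 Ω
Step 3 — Series combination: Z_total = R + L = 3780 + j7.226 Ω = 3780∠0.1° Ω.
Step 4 — Source phasor: V = 5.59∠-60.0° V = 2.795 - j4.841 V.
Step 5 — Current: I = V / Z = 0.000737 - j0.001282 A = 0.001479∠-60.1° A.
Step 6 — Complex power: S = V·I* = 0.008267 + j1.58e-05 VA.
Step 7 — Real power: P = Re(S) = 0.008267 W.
Step 8 — Reactive power: Q = Im(S) = 1.58e-05 VAR.
Step 9 — Apparent power: |S| = 0.008267 VA.
Step 10 — Power factor: PF = P/|S| = 1 (lagging).

(a) P = 0.008267 W  (b) Q = 1.58e-05 VAR  (c) S = 0.008267 VA  (d) PF = 1 (lagging)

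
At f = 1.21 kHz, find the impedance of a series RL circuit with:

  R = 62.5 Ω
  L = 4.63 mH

Step 1 — Angular frequency: ω = 2π·f = 2π·1210 = 7603 rad/s.
Step 2 — Component impedances:
  R: Z = R = 62.5 Ω
  L: Z = jωL = j·7603·0.00463 = 0 + j35.2 Ω
Step 3 — Series combination: Z_total = R + L = 62.5 + j35.2 Ω = 71.73∠29.4° Ω.

Z = 62.5 + j35.2 Ω = 71.73∠29.4° Ω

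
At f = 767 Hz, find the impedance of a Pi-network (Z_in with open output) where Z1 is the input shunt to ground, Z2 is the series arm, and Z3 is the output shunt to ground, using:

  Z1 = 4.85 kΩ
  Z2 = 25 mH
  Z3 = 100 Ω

Step 1 — Angular frequency: ω = 2π·f = 2π·767 = 4819 rad/s.
Step 2 — Component impedances:
  Z1: Z = R = 4850 Ω
  Z2: Z = jωL = j·4819·0.025 = 0 + j120.5 Ω
  Z3: Z = R = 100 Ω
Step 3 — With open output, the series arm Z2 and the output shunt Z3 appear in series to ground: Z2 + Z3 = 100 + j120.5 Ω.
Step 4 — Parallel with input shunt Z1: Z_in = Z1 || (Z2 + Z3) = 100.8 + j115.6 Ω = 153.4∠48.9° Ω.

Z = 100.8 + j115.6 Ω = 153.4∠48.9° Ω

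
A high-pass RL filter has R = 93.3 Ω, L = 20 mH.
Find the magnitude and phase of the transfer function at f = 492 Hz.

Step 1 — Angular frequency: ω = 2π·492 = 3091 rad/s.
Step 2 — Transfer function: H(jω) = jωL/(R + jωL).
Step 3 — Numerator jωL = j·61.83; denominator R + jωL = 93.3 + j61.83.
Step 4 — H = 0.3051 + j0.4605.
Step 5 — Magnitude: |H| = 0.5524 (-5.2 dB); phase: φ = 56.5°.

|H| = 0.5524 (-5.2 dB), φ = 56.5°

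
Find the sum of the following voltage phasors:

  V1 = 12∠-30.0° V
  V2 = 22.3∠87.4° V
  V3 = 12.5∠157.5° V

Step 1 — Convert each phasor to rectangular form:
  V1 = 12·(cos(-30.0°) + j·sin(-30.0°)) = 10.39 - j6 V
  V2 = 22.3·(cos(87.4°) + j·sin(87.4°)) = 1.012 + j22.28 V
  V3 = 12.5·(cos(157.5°) + j·sin(157.5°)) = -11.55 + j4.784 V
Step 2 — Sum components: V_total = -0.1446 + j21.06 V.
Step 3 — Convert to polar: |V_total| = 21.06 V, ∠V_total = 90.4°.

V_total = 21.06∠90.4° V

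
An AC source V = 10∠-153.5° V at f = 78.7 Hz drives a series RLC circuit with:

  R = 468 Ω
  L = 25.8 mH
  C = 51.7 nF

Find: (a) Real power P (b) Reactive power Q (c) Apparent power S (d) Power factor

Step 1 — Angular frequency: ω = 2π·f = 2π·78.7 = 494.5 rad/s.
Step 2 — Component impedances:
  R: Z = R = 468 Ω
  L: Z = jωL = j·494.5·0.0258 = 0 + j12.76 Ω
  C: Z = 1/(jωC) = -j/(ω·C) = 0 - j3.912e+04 Ω
Step 3 — Series combination: Z_total = R + L + C = 468 - j3.91e+04 Ω = 3.911e+04∠-89.3° Ω.
Step 4 — Source phasor: V = 10∠-153.5° V = -8.949 - j4.462 V.
Step 5 — Current: I = V / Z = 0.0001114 - j0.0002302 A = 0.0002557∠-64.2° A.
Step 6 — Complex power: S = V·I* = 3.06e-05 - j0.002557 VA.
Step 7 — Real power: P = Re(S) = 3.06e-05 W.
Step 8 — Reactive power: Q = Im(S) = -0.002557 VAR.
Step 9 — Apparent power: |S| = 0.002557 VA.
Step 10 — Power factor: PF = P/|S| = 0.01197 (leading).

(a) P = 3.06e-05 W  (b) Q = -0.002557 VAR  (c) S = 0.002557 VA  (d) PF = 0.01197 (leading)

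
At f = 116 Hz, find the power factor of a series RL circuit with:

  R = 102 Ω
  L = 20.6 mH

Step 1 — Angular frequency: ω = 2π·f = 2π·116 = 728.8 rad/s.
Step 2 — Component impedances:
  R: Z = R = 102 Ω
  L: Z = jωL = j·728.8·0.0206 = 0 + j15.01 Ω
Step 3 — Series combination: Z_total = R + L = 102 + j15.01 Ω = 103.1∠8.4° Ω.
Step 4 — Power factor: PF = cos(φ) = Re(Z)/|Z| = 102/103.1 = 0.9893.
Step 5 — Type: Im(Z) = 15.01 ⇒ lagging (phase φ = 8.4°).

PF = 0.9893 (lagging, φ = 8.4°)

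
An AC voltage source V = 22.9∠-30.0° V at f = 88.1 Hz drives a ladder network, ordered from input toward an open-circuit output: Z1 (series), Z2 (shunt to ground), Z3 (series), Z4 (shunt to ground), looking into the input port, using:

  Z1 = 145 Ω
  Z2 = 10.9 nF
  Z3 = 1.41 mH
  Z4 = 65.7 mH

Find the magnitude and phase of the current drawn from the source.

Step 1 — Angular frequency: ω = 2π·f = 2π·88.1 = 553.5 rad/s.
Step 2 — Component impedances:
  Z1: Z = R = 145 Ω
  Z2: Z = 1/(jωC) = -j/(ω·C) = 0 - j1.657e+05 Ω
  Z3: Z = jωL = j·553.5·0.00141 = 0 + j0.7805 Ω
  Z4: Z = jωL = j·553.5·0.0657 = 0 + j36.37 Ω
Step 3 — Ladder network (open output): work backward from the far end, alternating series and parallel combinations. Z_in = 145 + j37.16 Ω = 149.7∠14.4° Ω.
Step 4 — Source phasor: V = 22.9∠-30.0° V = 19.83 - j11.45 V.
Step 5 — Ohm's law: I = V / Z_total = (19.83 - j11.45) / (145 + j37.16) = 0.1094 - j0.107 A.
Step 6 — Convert to polar: |I| = 0.153 A, ∠I = -44.4°.

I = 0.153∠-44.4° A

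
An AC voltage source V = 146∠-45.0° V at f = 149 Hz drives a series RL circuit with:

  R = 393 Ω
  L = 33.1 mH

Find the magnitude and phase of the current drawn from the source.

Step 1 — Angular frequency: ω = 2π·f = 2π·149 = 936.2 rad/s.
Step 2 — Component impedances:
  R: Z = R = 393 Ω
  L: Z = jωL = j·936.2·0.0331 = 0 + j30.99 Ω
Step 3 — Series combination: Z_total = R + L = 393 + j30.99 Ω = 394.2∠4.5° Ω.
Step 4 — Source phasor: V = 146∠-45.0° V = 103.2 - j103.2 V.
Step 5 — Ohm's law: I = V / Z_total = (103.2 - j103.2) / (393 + j30.99) = 0.2405 - j0.2817 A.
Step 6 — Convert to polar: |I| = 0.3704 A, ∠I = -49.5°.

I = 0.3704∠-49.5° A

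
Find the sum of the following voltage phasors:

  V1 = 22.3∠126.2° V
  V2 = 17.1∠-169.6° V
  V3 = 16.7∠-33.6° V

Step 1 — Convert each phasor to rectangular form:
  V1 = 22.3·(cos(126.2°) + j·sin(126.2°)) = -13.17 + j18 V
  V2 = 17.1·(cos(-169.6°) + j·sin(-169.6°)) = -16.82 - j3.087 V
  V3 = 16.7·(cos(-33.6°) + j·sin(-33.6°)) = 13.91 - j9.242 V
Step 2 — Sum components: V_total = -16.08 + j5.667 V.
Step 3 — Convert to polar: |V_total| = 17.05 V, ∠V_total = 160.6°.

V_total = 17.05∠160.6° V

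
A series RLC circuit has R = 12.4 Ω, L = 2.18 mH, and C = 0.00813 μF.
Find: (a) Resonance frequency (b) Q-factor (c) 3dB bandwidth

Step 1 — Resonance: ω₀ = 1/√(LC) = 1/√(0.00218·8.13e-09) = 2.375e+05 rad/s.
Step 2 — f₀ = ω₀/(2π) = 3.78e+04 Hz.
Step 3 — Series Q: Q = ω₀L/R = 2.375e+05·0.00218/12.4 = 41.76.
Step 4 — Bandwidth: Δω = ω₀/Q = 5688 rad/s; BW = Δω/(2π) = 905.3 Hz.

(a) f₀ = 3.78e+04 Hz  (b) Q = 41.76  (c) BW = 905.3 Hz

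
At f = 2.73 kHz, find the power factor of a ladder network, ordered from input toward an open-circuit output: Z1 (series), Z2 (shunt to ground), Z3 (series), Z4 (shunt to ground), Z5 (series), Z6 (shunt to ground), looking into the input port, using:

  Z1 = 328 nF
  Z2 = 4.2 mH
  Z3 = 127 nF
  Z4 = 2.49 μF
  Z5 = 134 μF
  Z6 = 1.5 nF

Step 1 — Angular frequency: ω = 2π·f = 2π·2730 = 1.715e+04 rad/s.
Step 2 — Component impedances:
  Z1: Z = 1/(jωC) = -j/(ω·C) = 0 - j177.7 Ω
  Z2: Z = jωL = j·1.715e+04·0.0042 = 0 + j72.04 Ω
  Z3: Z = 1/(jωC) = -j/(ω·C) = 0 - j459 Ω
  Z4: Z = 1/(jωC) = -j/(ω·C) = 0 - j23.41 Ω
  Z5: Z = 1/(jωC) = -j/(ω·C) = 0 - j0.4351 Ω
  Z6: Z = 1/(jωC) = -j/(ω·C) = 0 - j3.887e+04 Ω
Step 3 — Ladder network (open output): work backward from the far end, alternating series and parallel combinations. Z_in = 0 - j93.05 Ω = 93.05∠-90.0° Ω.
Step 4 — Power factor: PF = cos(φ) = Re(Z)/|Z| = 0/93.05 = 0.
Step 5 — Type: Im(Z) = -93.05 ⇒ leading (phase φ = -90.0°).

PF = 0 (leading, φ = -90.0°)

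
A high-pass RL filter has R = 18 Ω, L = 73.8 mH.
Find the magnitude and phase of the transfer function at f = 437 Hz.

Step 1 — Angular frequency: ω = 2π·437 = 2746 rad/s.
Step 2 — Transfer function: H(jω) = jωL/(R + jωL).
Step 3 — Numerator jωL = j·202.6; denominator R + jωL = 18 + j202.6.
Step 4 — H = 0.9922 + j0.08813.
Step 5 — Magnitude: |H| = 0.9961 (-0.0 dB); phase: φ = 5.1°.

|H| = 0.9961 (-0.0 dB), φ = 5.1°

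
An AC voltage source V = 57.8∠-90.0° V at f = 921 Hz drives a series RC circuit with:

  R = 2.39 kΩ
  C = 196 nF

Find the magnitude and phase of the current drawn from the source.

Step 1 — Angular frequency: ω = 2π·f = 2π·921 = 5787 rad/s.
Step 2 — Component impedances:
  R: Z = R = 2390 Ω
  C: Z = 1/(jωC) = -j/(ω·C) = 0 - j881.7 Ω
Step 3 — Series combination: Z_total = R + C = 2390 - j881.7 Ω = 2547∠-20.2° Ω.
Step 4 — Source phasor: V = 57.8∠-90.0° V = 0 - j57.8 V.
Step 5 — Ohm's law: I = V / Z_total = (0 - j57.8) / (2390 - j881.7) = 0.007853 - j0.02129 A.
Step 6 — Convert to polar: |I| = 0.02269 A, ∠I = -69.8°.

I = 0.02269∠-69.8° A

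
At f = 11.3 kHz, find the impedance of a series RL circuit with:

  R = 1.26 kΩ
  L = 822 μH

Step 1 — Angular frequency: ω = 2π·f = 2π·1.13e+04 = 7.1e+04 rad/s.
Step 2 — Component impedances:
  R: Z = R = 1260 Ω
  L: Z = jωL = j·7.1e+04·0.000822 = 0 + j58.36 Ω
Step 3 — Series combination: Z_total = R + L = 1260 + j58.36 Ω = 1261∠2.7° Ω.

Z = 1260 + j58.36 Ω = 1261∠2.7° Ω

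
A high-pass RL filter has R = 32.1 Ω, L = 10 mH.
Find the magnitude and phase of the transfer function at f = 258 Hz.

Step 1 — Angular frequency: ω = 2π·258 = 1621 rad/s.
Step 2 — Transfer function: H(jω) = jωL/(R + jωL).
Step 3 — Numerator jωL = j·16.21; denominator R + jωL = 32.1 + j16.21.
Step 4 — H = 0.2032 + j0.4024.
Step 5 — Magnitude: |H| = 0.4508 (-6.9 dB); phase: φ = 63.2°.

|H| = 0.4508 (-6.9 dB), φ = 63.2°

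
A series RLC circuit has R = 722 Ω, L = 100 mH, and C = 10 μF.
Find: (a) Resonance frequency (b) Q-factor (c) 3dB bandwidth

Step 1 — Resonance condition Im(Z)=0 gives ω₀ = 1/√(LC).
Step 2 — ω₀ = 1/√(0.1·1e-05) = 1000 rad/s.
Step 3 — f₀ = ω₀/(2π) = 159.2 Hz.
Step 4 — Series Q: Q = ω₀L/R = 1000·0.1/722 = 0.1385.
Step 5 — 3dB bandwidth: Δω = ω₀/Q = 7220 rad/s; BW = Δω/(2π) = 1149 Hz.

(a) f₀ = 159.2 Hz  (b) Q = 0.1385  (c) BW = 1149 Hz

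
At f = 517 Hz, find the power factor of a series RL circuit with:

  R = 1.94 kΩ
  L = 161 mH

Step 1 — Angular frequency: ω = 2π·f = 2π·517 = 3248 rad/s.
Step 2 — Component impedances:
  R: Z = R = 1940 Ω
  L: Z = jωL = j·3248·0.161 = 0 + j523 Ω
Step 3 — Series combination: Z_total = R + L = 1940 + j523 Ω = 2009∠15.1° Ω.
Step 4 — Power factor: PF = cos(φ) = Re(Z)/|Z| = 1940/2009.3 = 0.9655.
Step 5 — Type: Im(Z) = 523 ⇒ lagging (phase φ = 15.1°).

PF = 0.9655 (lagging, φ = 15.1°)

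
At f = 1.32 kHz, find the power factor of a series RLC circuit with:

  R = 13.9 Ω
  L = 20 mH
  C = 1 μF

Step 1 — Angular frequency: ω = 2π·f = 2π·1320 = 8294 rad/s.
Step 2 — Component impedances:
  R: Z = R = 13.9 Ω
  L: Z = jωL = j·8294·0.02 = 0 + j165.9 Ω
  C: Z = 1/(jωC) = -j/(ω·C) = 0 - j120.6 Ω
Step 3 — Series combination: Z_total = R + L + C = 13.9 + j45.3 Ω = 47.39∠72.9° Ω.
Step 4 — Power factor: PF = cos(φ) = Re(Z)/|Z| = 13.9/47.39 = 0.2933.
Step 5 — Type: Im(Z) = 45.3 ⇒ lagging (phase φ = 72.9°).

PF = 0.2933 (lagging, φ = 72.9°)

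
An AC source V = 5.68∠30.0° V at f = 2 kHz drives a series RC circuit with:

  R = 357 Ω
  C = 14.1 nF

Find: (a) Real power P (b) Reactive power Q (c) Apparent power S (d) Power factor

Step 1 — Angular frequency: ω = 2π·f = 2π·2000 = 1.257e+04 rad/s.
Step 2 — Component impedances:
  R: Z = R = 357 Ω
  C: Z = 1/(jωC) = -j/(ω·C) = 0 - j5644 Ω
Step 3 — Series combination: Z_total = R + C = 357 - j5644 Ω = 5655∠-86.4° Ω.
Step 4 — Source phasor: V = 5.68∠30.0° V = 4.919 + j2.84 V.
Step 5 — Current: I = V / Z = -0.0004463 + j0.0008998 A = 0.001004∠116.4° A.
Step 6 — Complex power: S = V·I* = 0.0003602 - j0.005694 VA.
Step 7 — Real power: P = Re(S) = 0.0003602 W.
Step 8 — Reactive power: Q = Im(S) = -0.005694 VAR.
Step 9 — Apparent power: |S| = 0.005705 VA.
Step 10 — Power factor: PF = P/|S| = 0.06313 (leading).

(a) P = 0.0003602 W  (b) Q = -0.005694 VAR  (c) S = 0.005705 VA  (d) PF = 0.06313 (leading)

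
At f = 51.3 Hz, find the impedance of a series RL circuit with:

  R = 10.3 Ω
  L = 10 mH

Step 1 — Angular frequency: ω = 2π·f = 2π·51.3 = 322.3 rad/s.
Step 2 — Component impedances:
  R: Z = R = 10.3 Ω
  L: Z = jωL = j·322.3·0.01 = 0 + j3.223 Ω
Step 3 — Series combination: Z_total = R + L = 10.3 + j3.223 Ω = 10.79∠17.4° Ω.

Z = 10.3 + j3.223 Ω = 10.79∠17.4° Ω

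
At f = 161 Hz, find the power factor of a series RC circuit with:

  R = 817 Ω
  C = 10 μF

Step 1 — Angular frequency: ω = 2π·f = 2π·161 = 1012 rad/s.
Step 2 — Component impedances:
  R: Z = R = 817 Ω
  C: Z = 1/(jωC) = -j/(ω·C) = 0 - j98.85 Ω
Step 3 — Series combination: Z_total = R + C = 817 - j98.85 Ω = 823∠-6.9° Ω.
Step 4 — Power factor: PF = cos(φ) = Re(Z)/|Z| = 817/822.96 = 0.9928.
Step 5 — Type: Im(Z) = -98.85 ⇒ leading (phase φ = -6.9°).

PF = 0.9928 (leading, φ = -6.9°)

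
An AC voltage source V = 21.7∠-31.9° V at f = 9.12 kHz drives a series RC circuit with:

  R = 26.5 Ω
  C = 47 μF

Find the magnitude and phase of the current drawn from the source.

Step 1 — Angular frequency: ω = 2π·f = 2π·9120 = 5.73e+04 rad/s.
Step 2 — Component impedances:
  R: Z = R = 26.5 Ω
  C: Z = 1/(jωC) = -j/(ω·C) = 0 - j0.3713 Ω
Step 3 — Series combination: Z_total = R + C = 26.5 - j0.3713 Ω = 26.5∠-0.8° Ω.
Step 4 — Source phasor: V = 21.7∠-31.9° V = 18.42 - j11.47 V.
Step 5 — Ohm's law: I = V / Z_total = (18.42 - j11.47) / (26.5 - j0.3713) = 0.7011 - j0.4229 A.
Step 6 — Convert to polar: |I| = 0.8188 A, ∠I = -31.1°.

I = 0.8188∠-31.1° A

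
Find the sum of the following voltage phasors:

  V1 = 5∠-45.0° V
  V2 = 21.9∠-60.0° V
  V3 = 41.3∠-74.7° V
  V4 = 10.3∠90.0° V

Step 1 — Convert each phasor to rectangular form:
  V1 = 5·(cos(-45.0°) + j·sin(-45.0°)) = 3.536 - j3.536 V
  V2 = 21.9·(cos(-60.0°) + j·sin(-60.0°)) = 10.95 - j18.97 V
  V3 = 41.3·(cos(-74.7°) + j·sin(-74.7°)) = 10.9 - j39.84 V
  V4 = 10.3·(cos(90.0°) + j·sin(90.0°)) = 0 + j10.3 V
Step 2 — Sum components: V_total = 25.38 - j52.04 V.
Step 3 — Convert to polar: |V_total| = 57.9 V, ∠V_total = -64.0°.

V_total = 57.9∠-64.0° V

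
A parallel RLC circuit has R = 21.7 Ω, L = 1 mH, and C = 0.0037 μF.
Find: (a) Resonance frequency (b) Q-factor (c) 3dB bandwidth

Step 1 — Resonance: ω₀ = 1/√(LC) = 1/√(0.001·3.7e-09) = 5.199e+05 rad/s.
Step 2 — f₀ = ω₀/(2π) = 8.274e+04 Hz.
Step 3 — Parallel Q: Q = R/(ω₀L) = 21.7/(5.199e+05·0.001) = 0.04174.
Step 4 — Bandwidth: Δω = ω₀/Q = 1.245e+07 rad/s; BW = Δω/(2π) = 1.982e+06 Hz.

(a) f₀ = 8.274e+04 Hz  (b) Q = 0.04174  (c) BW = 1.982e+06 Hz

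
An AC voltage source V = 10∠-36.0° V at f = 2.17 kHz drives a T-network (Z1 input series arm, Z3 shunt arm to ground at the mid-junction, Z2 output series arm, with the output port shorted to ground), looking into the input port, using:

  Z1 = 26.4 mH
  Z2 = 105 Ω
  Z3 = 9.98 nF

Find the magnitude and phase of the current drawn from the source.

Step 1 — Angular frequency: ω = 2π·f = 2π·2170 = 1.363e+04 rad/s.
Step 2 — Component impedances:
  Z1: Z = jωL = j·1.363e+04·0.0264 = 0 + j360 Ω
  Z2: Z = R = 105 Ω
  Z3: Z = 1/(jωC) = -j/(ω·C) = 0 - j7349 Ω
Step 3 — With the output port shorted to ground, the output series arm Z2 runs from the junction to ground; the shunt arm Z3 also runs from the junction to ground. They appear in parallel: Z3 || Z2 = 105 - j1.5 Ω.
Step 4 — Series with input arm Z1: Z_in = Z1 + (Z3 || Z2) = 105 + j358.5 Ω = 373.5∠73.7° Ω.
Step 5 — Source phasor: V = 10∠-36.0° V = 8.09 - j5.878 V.
Step 6 — Ohm's law: I = V / Z_total = (8.09 - j5.878) / (105 + j358.5) = -0.009015 - j0.02521 A.
Step 7 — Convert to polar: |I| = 0.02677 A, ∠I = -109.7°.

I = 0.02677∠-109.7° A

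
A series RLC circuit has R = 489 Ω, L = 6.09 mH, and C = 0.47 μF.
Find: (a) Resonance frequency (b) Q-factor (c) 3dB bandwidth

Step 1 — Resonance condition Im(Z)=0 gives ω₀ = 1/√(LC).
Step 2 — ω₀ = 1/√(0.00609·4.7e-07) = 1.869e+04 rad/s.
Step 3 — f₀ = ω₀/(2π) = 2975 Hz.
Step 4 — Series Q: Q = ω₀L/R = 1.869e+04·0.00609/489 = 0.2328.
Step 5 — 3dB bandwidth: Δω = ω₀/Q = 8.03e+04 rad/s; BW = Δω/(2π) = 1.278e+04 Hz.

(a) f₀ = 2975 Hz  (b) Q = 0.2328  (c) BW = 1.278e+04 Hz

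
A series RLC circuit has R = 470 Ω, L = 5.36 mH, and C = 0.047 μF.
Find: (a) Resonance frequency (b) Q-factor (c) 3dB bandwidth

Step 1 — Resonance: ω₀ = 1/√(LC) = 1/√(0.00536·4.7e-08) = 6.3e+04 rad/s.
Step 2 — f₀ = ω₀/(2π) = 1.003e+04 Hz.
Step 3 — Series Q: Q = ω₀L/R = 6.3e+04·0.00536/470 = 0.7185.
Step 4 — Bandwidth: Δω = ω₀/Q = 8.769e+04 rad/s; BW = Δω/(2π) = 1.396e+04 Hz.

(a) f₀ = 1.003e+04 Hz  (b) Q = 0.7185  (c) BW = 1.396e+04 Hz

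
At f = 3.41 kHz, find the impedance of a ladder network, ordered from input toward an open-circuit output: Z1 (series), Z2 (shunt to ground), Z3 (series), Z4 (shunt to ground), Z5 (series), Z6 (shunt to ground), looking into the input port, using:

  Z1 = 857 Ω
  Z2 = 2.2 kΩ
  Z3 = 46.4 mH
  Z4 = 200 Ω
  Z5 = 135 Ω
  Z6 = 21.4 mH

Step 1 — Angular frequency: ω = 2π·f = 2π·3410 = 2.143e+04 rad/s.
Step 2 — Component impedances:
  Z1: Z = R = 857 Ω
  Z2: Z = R = 2200 Ω
  Z3: Z = jωL = j·2.143e+04·0.0464 = 0 + j994.2 Ω
  Z4: Z = R = 200 Ω
  Z5: Z = R = 135 Ω
  Z6: Z = jωL = j·2.143e+04·0.0214 = 0 + j458.5 Ω
Step 3 — Ladder network (open output): work backward from the far end, alternating series and parallel combinations. Z_in = 1345 + j763 Ω = 1546∠29.6° Ω.

Z = 1345 + j763 Ω = 1546∠29.6° Ω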